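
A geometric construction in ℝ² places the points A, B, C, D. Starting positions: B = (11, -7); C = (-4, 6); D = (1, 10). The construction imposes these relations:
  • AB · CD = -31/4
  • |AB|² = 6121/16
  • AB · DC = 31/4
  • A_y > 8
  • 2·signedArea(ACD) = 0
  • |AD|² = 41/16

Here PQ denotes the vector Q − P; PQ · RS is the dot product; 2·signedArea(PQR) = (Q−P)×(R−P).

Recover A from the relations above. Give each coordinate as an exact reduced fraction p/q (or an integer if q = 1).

A = (-1/4, 9)

1. A_x = -1/4  [2·signedArea(ACD) = 0 ∩ AB · DC = 31/4]
2. A_y = 9  [2·signedArea(ACD) = 0 ∩ AB · DC = 31/4]
   → A = (-1/4, 9)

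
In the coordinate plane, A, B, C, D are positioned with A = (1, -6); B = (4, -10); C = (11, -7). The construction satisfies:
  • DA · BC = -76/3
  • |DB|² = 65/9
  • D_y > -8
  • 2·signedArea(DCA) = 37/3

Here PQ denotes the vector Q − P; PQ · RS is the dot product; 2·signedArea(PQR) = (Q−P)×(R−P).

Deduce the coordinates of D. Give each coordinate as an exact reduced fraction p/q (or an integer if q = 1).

D = (16/3, -23/3)

1. D_x = 16/3  [2·signedArea(DCA) = 37/3 ∩ DA · BC = -76/3]
2. D_y = -23/3  [2·signedArea(DCA) = 37/3 ∩ DA · BC = -76/3]
   → D = (16/3, -23/3)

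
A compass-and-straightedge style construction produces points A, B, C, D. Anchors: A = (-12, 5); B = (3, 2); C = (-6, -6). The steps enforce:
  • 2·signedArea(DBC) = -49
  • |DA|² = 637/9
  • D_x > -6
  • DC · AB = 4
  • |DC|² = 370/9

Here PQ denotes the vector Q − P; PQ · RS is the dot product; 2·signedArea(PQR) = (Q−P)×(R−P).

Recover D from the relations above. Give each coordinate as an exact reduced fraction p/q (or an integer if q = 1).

D = (-5, 1/3)

1. D_x = -5  [2·signedArea(DBC) = -49 ∩ DC · AB = 4]
2. D_y = 1/3  [2·signedArea(DBC) = -49 ∩ DC · AB = 4]
   → D = (-5, 1/3)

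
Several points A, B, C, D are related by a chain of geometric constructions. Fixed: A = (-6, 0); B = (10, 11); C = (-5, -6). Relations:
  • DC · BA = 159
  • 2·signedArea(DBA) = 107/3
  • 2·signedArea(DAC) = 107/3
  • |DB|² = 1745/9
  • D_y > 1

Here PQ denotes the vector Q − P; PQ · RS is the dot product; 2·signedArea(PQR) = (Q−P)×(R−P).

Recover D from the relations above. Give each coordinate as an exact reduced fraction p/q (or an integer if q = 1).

1. D_x = -1/3  [2·signedArea(DAC) = 107/3 ∩ DC · BA = 159]
2. D_y = 5/3  [2·signedArea(DAC) = 107/3 ∩ DC · BA = 159]
   → D = (-1/3, 5/3)

D = (-1/3, 5/3)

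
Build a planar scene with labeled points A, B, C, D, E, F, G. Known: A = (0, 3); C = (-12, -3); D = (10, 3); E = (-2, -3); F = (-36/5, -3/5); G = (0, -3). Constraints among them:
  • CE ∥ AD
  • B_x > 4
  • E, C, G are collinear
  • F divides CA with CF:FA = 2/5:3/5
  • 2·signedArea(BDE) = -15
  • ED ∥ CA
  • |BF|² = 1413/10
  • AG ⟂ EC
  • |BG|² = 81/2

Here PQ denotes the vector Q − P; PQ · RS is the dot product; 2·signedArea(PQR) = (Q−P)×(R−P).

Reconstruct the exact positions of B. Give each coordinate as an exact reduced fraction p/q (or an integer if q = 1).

B = (9/2, 3/2)

1. B_x = 9/2  [line 6·x + -12·y + -9 = 0 ∩ |BG|² = 81/2]
2. B_y = 3/2  [line 6·x + -12·y + -9 = 0 ∩ |BG|² = 81/2]
   → B = (9/2, 3/2)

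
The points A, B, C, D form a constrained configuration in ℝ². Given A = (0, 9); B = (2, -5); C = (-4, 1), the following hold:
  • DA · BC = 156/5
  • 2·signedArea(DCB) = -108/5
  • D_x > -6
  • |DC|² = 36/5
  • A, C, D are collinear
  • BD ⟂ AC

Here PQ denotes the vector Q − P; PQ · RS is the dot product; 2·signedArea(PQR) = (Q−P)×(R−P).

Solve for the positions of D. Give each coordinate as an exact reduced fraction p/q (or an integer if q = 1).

D = (-26/5, -7/5)

1. D_x = -26/5  [A, C, D are collinear ∩ BD ⟂ AC]
2. D_y = -7/5  [A, C, D are collinear ∩ BD ⟂ AC]
   → D = (-26/5, -7/5)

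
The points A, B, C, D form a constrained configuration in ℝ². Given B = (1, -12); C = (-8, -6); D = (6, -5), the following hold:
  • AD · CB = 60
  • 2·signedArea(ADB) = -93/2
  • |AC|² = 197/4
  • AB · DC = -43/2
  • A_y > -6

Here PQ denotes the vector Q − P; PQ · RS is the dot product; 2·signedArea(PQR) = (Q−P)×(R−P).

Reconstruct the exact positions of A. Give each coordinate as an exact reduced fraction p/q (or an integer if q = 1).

A = (-1, -11/2)

1. A_x = -1  [2·signedArea(ADB) = -93/2 ∩ AB · DC = -43/2]
2. A_y = -11/2  [2·signedArea(ADB) = -93/2 ∩ AB · DC = -43/2]
   → A = (-1, -11/2)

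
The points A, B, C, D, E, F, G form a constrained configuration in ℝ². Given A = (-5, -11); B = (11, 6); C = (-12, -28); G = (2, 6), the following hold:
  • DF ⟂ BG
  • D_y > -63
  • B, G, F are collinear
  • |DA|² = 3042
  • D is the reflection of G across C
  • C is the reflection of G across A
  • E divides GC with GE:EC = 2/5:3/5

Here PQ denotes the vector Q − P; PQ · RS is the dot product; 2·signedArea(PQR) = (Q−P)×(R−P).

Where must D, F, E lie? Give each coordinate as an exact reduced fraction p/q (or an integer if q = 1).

D = (-26, -62)
E = (-18/5, -38/5)
F = (-26, 6)

1. D_x = -26  [D is the reflection of G across C]
2. D_y = -62  [D is the reflection of G across C]
   → D = (-26, -62)
3. F_x = -26  [B, G, F are collinear ∩ DF ⟂ BG]
4. F_y = 6  [B, G, F are collinear ∩ DF ⟂ BG]
   → F = (-26, 6)
5. E_x = -18/5  [E divides GC with GE:EC = 2/5:3/5]
6. E_y = -38/5  [E divides GC with GE:EC = 2/5:3/5]
   → E = (-18/5, -38/5)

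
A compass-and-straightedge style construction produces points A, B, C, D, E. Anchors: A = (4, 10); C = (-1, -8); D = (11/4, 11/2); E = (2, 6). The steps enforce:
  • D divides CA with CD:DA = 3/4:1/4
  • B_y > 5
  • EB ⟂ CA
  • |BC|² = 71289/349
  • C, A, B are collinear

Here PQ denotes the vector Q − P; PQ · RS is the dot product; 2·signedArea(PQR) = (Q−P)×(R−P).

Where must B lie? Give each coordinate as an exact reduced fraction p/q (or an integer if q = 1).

1. B_x = 986/349  [C, A, B are collinear ∩ EB ⟂ CA]
2. B_y = 2014/349  [C, A, B are collinear ∩ EB ⟂ CA]
   → B = (986/349, 2014/349)

B = (986/349, 2014/349)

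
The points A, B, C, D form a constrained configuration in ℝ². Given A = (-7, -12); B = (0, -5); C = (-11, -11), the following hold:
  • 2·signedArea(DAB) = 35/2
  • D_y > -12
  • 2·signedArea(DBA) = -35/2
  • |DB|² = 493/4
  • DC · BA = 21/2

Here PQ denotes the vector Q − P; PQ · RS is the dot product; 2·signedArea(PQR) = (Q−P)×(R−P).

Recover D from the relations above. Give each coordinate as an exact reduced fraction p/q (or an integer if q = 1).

D = (-9, -23/2)

1. D_x = -9  [DC · BA = 21/2 ∩ 2·signedArea(DAB) = 35/2]
2. D_y = -23/2  [DC · BA = 21/2 ∩ 2·signedArea(DAB) = 35/2]
   → D = (-9, -23/2)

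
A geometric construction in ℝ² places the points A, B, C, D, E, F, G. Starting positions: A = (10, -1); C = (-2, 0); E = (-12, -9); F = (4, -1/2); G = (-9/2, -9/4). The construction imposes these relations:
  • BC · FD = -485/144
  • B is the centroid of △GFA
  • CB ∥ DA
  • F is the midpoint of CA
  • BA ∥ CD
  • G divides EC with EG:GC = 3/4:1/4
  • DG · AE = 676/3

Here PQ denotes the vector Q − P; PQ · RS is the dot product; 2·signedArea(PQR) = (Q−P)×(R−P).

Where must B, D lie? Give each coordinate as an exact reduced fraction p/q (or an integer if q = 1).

B = (19/6, -5/4)
D = (29/6, 1/4)

1. B_x = 19/6  [B is the centroid of △GFA]
2. B_y = -5/4  [B is the centroid of △GFA]
   → B = (19/6, -5/4)
3. D_x = 29/6  [CB ∥ DA ∩ BA ∥ CD]
4. D_y = 1/4  [CB ∥ DA ∩ BA ∥ CD]
   → D = (29/6, 1/4)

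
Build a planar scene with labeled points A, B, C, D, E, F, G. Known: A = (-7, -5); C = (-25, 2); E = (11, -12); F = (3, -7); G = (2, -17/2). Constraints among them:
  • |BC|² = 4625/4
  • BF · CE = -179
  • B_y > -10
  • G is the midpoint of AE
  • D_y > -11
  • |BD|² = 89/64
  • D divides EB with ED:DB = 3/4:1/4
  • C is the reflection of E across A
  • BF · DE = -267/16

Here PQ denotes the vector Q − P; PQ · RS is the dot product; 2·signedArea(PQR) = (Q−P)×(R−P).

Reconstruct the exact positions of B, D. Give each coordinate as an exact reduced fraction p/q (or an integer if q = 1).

B = (7, -19/2)
D = (8, -81/8)

1. B_x = 7  [line -36·x + 14·y + 385 = 0 ∩ |BC|² = 4625/4]
2. B_y = -19/2  [line -36·x + 14·y + 385 = 0 ∩ |BC|² = 4625/4]
   → B = (7, -19/2)
3. D_x = 8  [D divides EB with ED:DB = 3/4:1/4]
4. D_y = -81/8  [D divides EB with ED:DB = 3/4:1/4]
   → D = (8, -81/8)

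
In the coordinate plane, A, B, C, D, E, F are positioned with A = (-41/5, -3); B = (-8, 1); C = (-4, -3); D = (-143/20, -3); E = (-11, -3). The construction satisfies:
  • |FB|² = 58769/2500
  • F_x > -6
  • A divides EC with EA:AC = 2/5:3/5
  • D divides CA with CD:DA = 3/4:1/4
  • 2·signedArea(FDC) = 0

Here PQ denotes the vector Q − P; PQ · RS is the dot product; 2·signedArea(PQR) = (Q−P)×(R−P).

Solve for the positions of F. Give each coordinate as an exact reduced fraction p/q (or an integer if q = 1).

F = (-263/50, -3)

1. F_y = -3  [2·signedArea(FDC) = 0]
2. F_x = -263/50  [|FB|² = 58769/2500]
   → F = (-263/50, -3)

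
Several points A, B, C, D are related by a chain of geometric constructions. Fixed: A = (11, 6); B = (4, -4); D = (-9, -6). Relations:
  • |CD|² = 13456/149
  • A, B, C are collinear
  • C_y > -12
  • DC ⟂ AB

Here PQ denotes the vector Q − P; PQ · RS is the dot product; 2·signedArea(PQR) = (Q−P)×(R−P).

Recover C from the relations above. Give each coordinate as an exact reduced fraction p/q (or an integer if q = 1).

1. C_x = -181/149  [A, B, C are collinear ∩ DC ⟂ AB]
2. C_y = -1706/149  [A, B, C are collinear ∩ DC ⟂ AB]
   → C = (-181/149, -1706/149)

C = (-181/149, -1706/149)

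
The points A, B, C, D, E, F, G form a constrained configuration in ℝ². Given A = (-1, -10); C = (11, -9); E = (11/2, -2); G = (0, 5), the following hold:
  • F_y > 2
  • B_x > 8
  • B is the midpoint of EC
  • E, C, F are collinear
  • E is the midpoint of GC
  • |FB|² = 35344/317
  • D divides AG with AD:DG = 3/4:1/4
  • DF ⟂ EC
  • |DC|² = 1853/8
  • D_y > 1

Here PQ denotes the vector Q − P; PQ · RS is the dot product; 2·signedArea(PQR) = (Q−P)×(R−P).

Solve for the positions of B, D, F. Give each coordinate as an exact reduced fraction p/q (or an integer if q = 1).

1. B_x = 33/4  [B is the midpoint of EC]
2. B_y = -11/2  [B is the midpoint of EC]
   → B = (33/4, -11/2)
3. D_x = -1/4  [D divides AG with AD:DG = 3/4:1/4]
4. D_y = 5/4  [D divides AG with AD:DG = 3/4:1/4]
   → D = (-1/4, 5/4)
5. F_x = 2189/1268  [E, C, F are collinear ∩ DF ⟂ EC]
6. F_y = 1777/634  [E, C, F are collinear ∩ DF ⟂ EC]
   → F = (2189/1268, 1777/634)

B = (33/4, -11/2)
D = (-1/4, 5/4)
F = (2189/1268, 1777/634)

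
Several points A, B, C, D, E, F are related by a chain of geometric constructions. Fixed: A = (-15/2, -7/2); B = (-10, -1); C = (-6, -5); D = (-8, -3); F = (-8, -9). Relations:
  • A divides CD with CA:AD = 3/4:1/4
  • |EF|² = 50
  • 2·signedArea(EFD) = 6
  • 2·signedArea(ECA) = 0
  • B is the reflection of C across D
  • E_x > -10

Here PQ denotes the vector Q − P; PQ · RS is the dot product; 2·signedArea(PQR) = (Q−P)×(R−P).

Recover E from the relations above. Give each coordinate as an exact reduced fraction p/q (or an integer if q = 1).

E = (-9, -2)

1. E_x = -9  [2·signedArea(ECA) = 0 ∩ 2·signedArea(EFD) = 6]
2. E_y = -2  [2·signedArea(ECA) = 0 ∩ 2·signedArea(EFD) = 6]
   → E = (-9, -2)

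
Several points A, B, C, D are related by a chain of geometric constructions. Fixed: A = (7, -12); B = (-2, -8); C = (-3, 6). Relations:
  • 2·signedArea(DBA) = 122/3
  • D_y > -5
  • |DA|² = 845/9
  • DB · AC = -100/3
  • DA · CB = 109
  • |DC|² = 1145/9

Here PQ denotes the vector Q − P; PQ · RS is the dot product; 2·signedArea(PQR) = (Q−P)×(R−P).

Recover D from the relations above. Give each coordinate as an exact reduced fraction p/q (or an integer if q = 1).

1. D_x = 2/3  [DB · AC = -100/3 ∩ DA · CB = 109]
2. D_y = -14/3  [DB · AC = -100/3 ∩ DA · CB = 109]
   → D = (2/3, -14/3)

D = (2/3, -14/3)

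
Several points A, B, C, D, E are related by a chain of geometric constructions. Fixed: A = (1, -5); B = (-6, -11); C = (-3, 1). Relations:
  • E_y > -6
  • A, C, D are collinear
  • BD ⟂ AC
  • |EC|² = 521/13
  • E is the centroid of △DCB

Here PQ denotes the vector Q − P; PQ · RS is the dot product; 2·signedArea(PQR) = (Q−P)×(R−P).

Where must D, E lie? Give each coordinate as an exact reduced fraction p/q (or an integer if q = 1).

1. D_x = 21/13  [A, C, D are collinear ∩ BD ⟂ AC]
2. D_y = -77/13  [A, C, D are collinear ∩ BD ⟂ AC]
   → D = (21/13, -77/13)
3. E_x = -32/13  [E is the centroid of △DCB]
4. E_y = -69/13  [E is the centroid of △DCB]
   → E = (-32/13, -69/13)

D = (21/13, -77/13)
E = (-32/13, -69/13)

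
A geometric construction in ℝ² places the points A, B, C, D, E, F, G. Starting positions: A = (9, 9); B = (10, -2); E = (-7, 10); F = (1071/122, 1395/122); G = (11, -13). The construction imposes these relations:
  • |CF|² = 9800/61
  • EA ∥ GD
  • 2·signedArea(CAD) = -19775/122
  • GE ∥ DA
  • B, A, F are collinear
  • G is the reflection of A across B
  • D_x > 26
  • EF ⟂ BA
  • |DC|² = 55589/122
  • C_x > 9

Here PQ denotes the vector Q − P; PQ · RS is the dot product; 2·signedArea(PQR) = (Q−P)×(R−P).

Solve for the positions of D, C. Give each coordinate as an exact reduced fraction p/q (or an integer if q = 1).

C = (1211/122, -145/122)
D = (27, -14)

1. D_x = 27  [GE ∥ DA ∩ EA ∥ GD]
2. D_y = -14  [GE ∥ DA ∩ EA ∥ GD]
   → D = (27, -14)
3. C_x = 1211/122  [line 23·x + 18·y + -25243/122 = 0 ∩ |CF|² = 9800/61]
4. C_y = -145/122  [line 23·x + 18·y + -25243/122 = 0 ∩ |CF|² = 9800/61]
   → C = (1211/122, -145/122)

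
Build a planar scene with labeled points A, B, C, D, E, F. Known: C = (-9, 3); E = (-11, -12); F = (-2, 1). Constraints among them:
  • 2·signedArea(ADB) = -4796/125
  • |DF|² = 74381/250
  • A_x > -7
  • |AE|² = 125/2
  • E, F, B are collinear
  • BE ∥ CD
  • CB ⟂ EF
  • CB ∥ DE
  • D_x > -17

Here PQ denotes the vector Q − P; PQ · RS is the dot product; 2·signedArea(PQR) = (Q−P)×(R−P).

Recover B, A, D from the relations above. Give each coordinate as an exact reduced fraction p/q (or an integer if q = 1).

A = (-13/2, -11/2)
B = (-833/250, -231/250)
D = (-4167/250, -2019/250)

1. B_x = -833/250  [E, F, B are collinear ∩ CB ⟂ EF]
2. B_y = -231/250  [E, F, B are collinear ∩ CB ⟂ EF]
   → B = (-833/250, -231/250)
3. D_x = -4167/250  [CB ∥ DE ∩ BE ∥ CD]
4. D_y = -2019/250  [CB ∥ DE ∩ BE ∥ CD]
   → D = (-4167/250, -2019/250)
5. A_x = -13/2  [line -894/125·x + 1667/125·y + 1343/50 = 0 ∩ |AE|² = 125/2]
6. A_y = -11/2  [line -894/125·x + 1667/125·y + 1343/50 = 0 ∩ |AE|² = 125/2]
   → A = (-13/2, -11/2)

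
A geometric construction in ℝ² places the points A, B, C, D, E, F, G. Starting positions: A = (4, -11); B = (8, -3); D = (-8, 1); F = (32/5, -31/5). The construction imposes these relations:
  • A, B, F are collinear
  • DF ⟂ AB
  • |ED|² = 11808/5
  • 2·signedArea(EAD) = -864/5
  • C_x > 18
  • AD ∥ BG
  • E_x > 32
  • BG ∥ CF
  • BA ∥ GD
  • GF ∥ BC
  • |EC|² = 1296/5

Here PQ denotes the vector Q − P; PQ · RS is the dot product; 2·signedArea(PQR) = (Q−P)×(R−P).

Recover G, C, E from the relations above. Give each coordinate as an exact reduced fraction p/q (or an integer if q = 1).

1. G_x = -4  [BA ∥ GD ∩ AD ∥ BG]
2. G_y = 9  [BA ∥ GD ∩ AD ∥ BG]
   → G = (-4, 9)
3. C_x = 92/5  [BG ∥ CF ∩ GF ∥ BC]
4. C_y = -91/5  [BG ∥ CF ∩ GF ∥ BC]
   → C = (92/5, -91/5)
5. E_x = 164/5  [line -12·x + -12·y + 444/5 = 0 ∩ |ED|² = 11808/5]
6. E_y = -127/5  [line -12·x + -12·y + 444/5 = 0 ∩ |ED|² = 11808/5]
   → E = (164/5, -127/5)

C = (92/5, -91/5)
E = (164/5, -127/5)
G = (-4, 9)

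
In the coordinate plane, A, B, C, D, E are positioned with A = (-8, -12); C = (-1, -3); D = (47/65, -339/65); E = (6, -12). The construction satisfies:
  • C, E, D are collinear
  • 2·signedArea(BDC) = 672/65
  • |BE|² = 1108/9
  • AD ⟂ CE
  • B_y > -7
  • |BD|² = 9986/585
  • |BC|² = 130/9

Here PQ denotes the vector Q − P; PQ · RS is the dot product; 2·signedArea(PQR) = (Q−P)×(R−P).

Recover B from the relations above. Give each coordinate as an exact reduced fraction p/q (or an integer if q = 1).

B = (-10/3, -6)

1. B_x = -10/3  [line -144/65·x + -112/65·y + -1152/65 = 0 ∩ |BD|² = 9986/585]
2. B_y = -6  [line -144/65·x + -112/65·y + -1152/65 = 0 ∩ |BD|² = 9986/585]
   → B = (-10/3, -6)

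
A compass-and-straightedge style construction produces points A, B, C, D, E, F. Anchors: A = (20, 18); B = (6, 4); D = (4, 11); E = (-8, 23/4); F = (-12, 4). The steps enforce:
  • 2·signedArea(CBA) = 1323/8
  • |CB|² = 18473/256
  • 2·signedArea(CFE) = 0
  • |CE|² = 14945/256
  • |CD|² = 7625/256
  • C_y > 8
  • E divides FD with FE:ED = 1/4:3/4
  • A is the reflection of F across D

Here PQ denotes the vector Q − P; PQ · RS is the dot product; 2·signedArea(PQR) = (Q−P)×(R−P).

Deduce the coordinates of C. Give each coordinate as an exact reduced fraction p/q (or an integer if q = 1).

C = (-1, 141/16)

1. C_x = -1  [2·signedArea(CFE) = 0 ∩ 2·signedArea(CBA) = 1323/8]
2. C_y = 141/16  [2·signedArea(CFE) = 0 ∩ 2·signedArea(CBA) = 1323/8]
   → C = (-1, 141/16)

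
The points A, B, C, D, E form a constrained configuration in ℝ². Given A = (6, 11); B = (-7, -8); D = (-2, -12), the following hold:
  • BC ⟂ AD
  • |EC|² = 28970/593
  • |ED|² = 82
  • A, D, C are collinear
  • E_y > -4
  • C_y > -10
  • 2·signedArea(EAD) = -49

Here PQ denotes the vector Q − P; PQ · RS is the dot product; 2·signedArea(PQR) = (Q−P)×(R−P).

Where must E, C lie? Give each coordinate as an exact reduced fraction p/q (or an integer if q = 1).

C = (-770/593, -5920/593)
E = (-1, -3)

1. E_x = -1  [line 23·x + -8·y + -1 = 0 ∩ |ED|² = 82]
2. E_y = -3  [line 23·x + -8·y + -1 = 0 ∩ |ED|² = 82]
   → E = (-1, -3)
3. C_x = -770/593  [A, D, C are collinear ∩ BC ⟂ AD]
4. C_y = -5920/593  [A, D, C are collinear ∩ BC ⟂ AD]
   → C = (-770/593, -5920/593)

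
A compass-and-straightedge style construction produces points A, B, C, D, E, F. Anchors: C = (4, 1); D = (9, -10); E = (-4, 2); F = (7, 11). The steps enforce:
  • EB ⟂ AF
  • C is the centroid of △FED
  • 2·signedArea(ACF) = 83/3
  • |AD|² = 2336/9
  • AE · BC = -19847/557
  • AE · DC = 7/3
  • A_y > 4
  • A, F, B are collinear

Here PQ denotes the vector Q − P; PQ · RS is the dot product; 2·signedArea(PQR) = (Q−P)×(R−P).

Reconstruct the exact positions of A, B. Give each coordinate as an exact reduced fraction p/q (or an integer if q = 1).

A = (7/3, 14/3)
B = (-651/557, -48/557)

1. A_x = 7/3  [AE · DC = 7/3 ∩ 2·signedArea(ACF) = 83/3]
2. A_y = 14/3  [AE · DC = 7/3 ∩ 2·signedArea(ACF) = 83/3]
   → A = (7/3, 14/3)
3. B_x = -651/557  [A, F, B are collinear ∩ EB ⟂ AF]
4. B_y = -48/557  [A, F, B are collinear ∩ EB ⟂ AF]
   → B = (-651/557, -48/557)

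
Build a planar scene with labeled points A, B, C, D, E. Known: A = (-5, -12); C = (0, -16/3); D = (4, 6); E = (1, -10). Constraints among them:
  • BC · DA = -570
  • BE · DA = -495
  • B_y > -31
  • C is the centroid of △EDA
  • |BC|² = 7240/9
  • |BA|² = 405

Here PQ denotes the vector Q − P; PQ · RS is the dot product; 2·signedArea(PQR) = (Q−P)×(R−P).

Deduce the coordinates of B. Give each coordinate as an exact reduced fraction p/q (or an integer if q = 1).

1. B_x = -14  [line 9·x + 18·y + 666 = 0 ∩ |BA|² = 405]
2. B_y = -30  [line 9·x + 18·y + 666 = 0 ∩ |BA|² = 405]
   → B = (-14, -30)

B = (-14, -30)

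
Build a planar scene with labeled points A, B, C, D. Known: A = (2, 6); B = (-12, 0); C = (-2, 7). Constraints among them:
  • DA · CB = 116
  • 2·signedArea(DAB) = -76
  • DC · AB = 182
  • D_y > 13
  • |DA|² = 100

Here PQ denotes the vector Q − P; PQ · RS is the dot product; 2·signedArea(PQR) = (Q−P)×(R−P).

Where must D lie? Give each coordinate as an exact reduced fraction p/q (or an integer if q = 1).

D = (8, 14)

1. D_x = 8  [DA · CB = 116 ∩ DC · AB = 182]
2. D_y = 14  [DA · CB = 116 ∩ DC · AB = 182]
   → D = (8, 14)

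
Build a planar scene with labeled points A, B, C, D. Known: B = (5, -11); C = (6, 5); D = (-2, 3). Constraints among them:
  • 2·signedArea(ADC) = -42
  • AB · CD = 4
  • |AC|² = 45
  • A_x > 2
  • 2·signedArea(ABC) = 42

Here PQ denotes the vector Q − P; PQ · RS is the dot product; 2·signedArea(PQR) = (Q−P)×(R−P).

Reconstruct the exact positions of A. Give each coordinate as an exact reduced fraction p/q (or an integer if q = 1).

1. A_x = 3  [2·signedArea(ABC) = 42 ∩ AB · CD = 4]
2. A_y = -1  [2·signedArea(ABC) = 42 ∩ AB · CD = 4]
   → A = (3, -1)

A = (3, -1)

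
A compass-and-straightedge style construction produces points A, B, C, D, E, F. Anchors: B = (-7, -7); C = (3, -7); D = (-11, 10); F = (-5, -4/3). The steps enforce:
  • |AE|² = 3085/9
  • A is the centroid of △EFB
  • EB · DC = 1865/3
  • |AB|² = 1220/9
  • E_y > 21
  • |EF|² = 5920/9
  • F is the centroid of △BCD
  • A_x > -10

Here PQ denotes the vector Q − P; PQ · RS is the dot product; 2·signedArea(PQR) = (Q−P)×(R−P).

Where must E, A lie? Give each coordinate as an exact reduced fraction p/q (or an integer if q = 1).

A = (-29/3, 13/3)
E = (-17, 64/3)

1. E_x = -17  [line -14·x + 17·y + -1802/3 = 0 ∩ |EF|² = 5920/9]
2. E_y = 64/3  [line -14·x + 17·y + -1802/3 = 0 ∩ |EF|² = 5920/9]
   → E = (-17, 64/3)
3. A_x = -29/3  [A is the centroid of △EFB]
4. A_y = 13/3  [A is the centroid of △EFB]
   → A = (-29/3, 13/3)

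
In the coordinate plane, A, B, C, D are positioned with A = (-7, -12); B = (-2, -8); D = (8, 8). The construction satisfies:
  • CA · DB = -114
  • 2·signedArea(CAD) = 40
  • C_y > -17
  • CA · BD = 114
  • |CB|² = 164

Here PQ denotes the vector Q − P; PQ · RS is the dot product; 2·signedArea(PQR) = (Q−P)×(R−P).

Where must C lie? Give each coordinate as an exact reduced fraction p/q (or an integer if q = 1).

1. C_x = -12  [2·signedArea(CAD) = 40 ∩ CA · DB = -114]
2. C_y = -16  [2·signedArea(CAD) = 40 ∩ CA · DB = -114]
   → C = (-12, -16)

C = (-12, -16)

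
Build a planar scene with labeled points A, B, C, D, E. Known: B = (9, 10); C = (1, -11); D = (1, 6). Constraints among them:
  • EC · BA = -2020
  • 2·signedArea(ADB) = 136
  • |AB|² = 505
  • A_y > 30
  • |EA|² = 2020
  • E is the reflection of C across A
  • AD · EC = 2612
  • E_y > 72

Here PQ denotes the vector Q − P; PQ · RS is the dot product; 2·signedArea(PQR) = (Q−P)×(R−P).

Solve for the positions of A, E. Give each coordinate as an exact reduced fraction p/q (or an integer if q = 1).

1. A_x = 17  [line -4·x + 8·y + -180 = 0 ∩ |AB|² = 505]
2. A_y = 31  [line -4·x + 8·y + -180 = 0 ∩ |AB|² = 505]
   → A = (17, 31)
3. E_x = 33  [E is the reflection of C across A]
4. E_y = 73  [E is the reflection of C across A]
   → E = (33, 73)

A = (17, 31)
E = (33, 73)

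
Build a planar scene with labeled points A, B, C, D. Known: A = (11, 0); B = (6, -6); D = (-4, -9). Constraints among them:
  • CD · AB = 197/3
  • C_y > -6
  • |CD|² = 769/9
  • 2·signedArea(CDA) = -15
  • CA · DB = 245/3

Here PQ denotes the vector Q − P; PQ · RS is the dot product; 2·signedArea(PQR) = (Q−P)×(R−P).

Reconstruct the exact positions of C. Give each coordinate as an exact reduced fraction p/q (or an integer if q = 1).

C = (13/3, -5)

1. C_x = 13/3  [2·signedArea(CDA) = -15 ∩ CD · AB = 197/3]
2. C_y = -5  [2·signedArea(CDA) = -15 ∩ CD · AB = 197/3]
   → C = (13/3, -5)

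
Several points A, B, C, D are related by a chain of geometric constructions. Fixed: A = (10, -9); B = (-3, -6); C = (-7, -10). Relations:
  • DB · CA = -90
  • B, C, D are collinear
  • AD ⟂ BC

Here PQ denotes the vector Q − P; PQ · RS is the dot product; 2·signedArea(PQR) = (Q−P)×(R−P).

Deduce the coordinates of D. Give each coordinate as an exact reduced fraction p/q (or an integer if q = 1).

D = (2, -1)

1. D_x = 2  [B, C, D are collinear ∩ AD ⟂ BC]
2. D_y = -1  [B, C, D are collinear ∩ AD ⟂ BC]
   → D = (2, -1)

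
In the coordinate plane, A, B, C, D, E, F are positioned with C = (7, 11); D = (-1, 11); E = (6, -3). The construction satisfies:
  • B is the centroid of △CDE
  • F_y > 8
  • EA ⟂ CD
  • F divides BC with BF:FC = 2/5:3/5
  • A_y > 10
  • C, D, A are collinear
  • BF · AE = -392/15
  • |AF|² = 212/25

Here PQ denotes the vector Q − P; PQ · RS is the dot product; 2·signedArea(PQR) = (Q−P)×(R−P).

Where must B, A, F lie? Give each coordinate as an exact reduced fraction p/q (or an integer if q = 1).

1. B_x = 4  [B is the centroid of △CDE]
2. B_y = 19/3  [B is the centroid of △CDE]
   → B = (4, 19/3)
3. A_x = 6  [C, D, A are collinear ∩ EA ⟂ CD]
4. A_y = 11  [C, D, A are collinear ∩ EA ⟂ CD]
   → A = (6, 11)
5. F_x = 26/5  [F divides BC with BF:FC = 2/5:3/5]
6. F_y = 41/5  [F divides BC with BF:FC = 2/5:3/5]
   → F = (26/5, 41/5)

A = (6, 11)
B = (4, 19/3)
F = (26/5, 41/5)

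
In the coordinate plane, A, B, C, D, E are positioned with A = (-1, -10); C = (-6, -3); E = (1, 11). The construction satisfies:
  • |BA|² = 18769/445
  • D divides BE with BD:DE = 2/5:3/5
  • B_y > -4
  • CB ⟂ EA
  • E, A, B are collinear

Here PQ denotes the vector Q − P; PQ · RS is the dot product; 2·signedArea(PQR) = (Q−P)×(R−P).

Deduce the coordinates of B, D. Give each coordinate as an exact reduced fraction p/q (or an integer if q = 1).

1. B_x = -171/445  [E, A, B are collinear ∩ CB ⟂ EA]
2. B_y = -1573/445  [E, A, B are collinear ∩ CB ⟂ EA]
   → B = (-171/445, -1573/445)
3. D_x = 377/2225  [D divides BE with BD:DE = 2/5:3/5]
4. D_y = 5071/2225  [D divides BE with BD:DE = 2/5:3/5]
   → D = (377/2225, 5071/2225)

B = (-171/445, -1573/445)
D = (377/2225, 5071/2225)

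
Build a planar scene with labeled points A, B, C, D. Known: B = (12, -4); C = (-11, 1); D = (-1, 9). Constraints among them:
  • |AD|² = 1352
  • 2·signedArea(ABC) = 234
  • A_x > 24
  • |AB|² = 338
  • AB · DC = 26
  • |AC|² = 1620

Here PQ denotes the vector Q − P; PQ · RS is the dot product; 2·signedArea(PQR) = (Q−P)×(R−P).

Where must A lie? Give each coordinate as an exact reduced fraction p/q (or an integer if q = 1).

A = (25, -17)

1. A_x = 25  [2·signedArea(ABC) = 234 ∩ AB · DC = 26]
2. A_y = -17  [2·signedArea(ABC) = 234 ∩ AB · DC = 26]
   → A = (25, -17)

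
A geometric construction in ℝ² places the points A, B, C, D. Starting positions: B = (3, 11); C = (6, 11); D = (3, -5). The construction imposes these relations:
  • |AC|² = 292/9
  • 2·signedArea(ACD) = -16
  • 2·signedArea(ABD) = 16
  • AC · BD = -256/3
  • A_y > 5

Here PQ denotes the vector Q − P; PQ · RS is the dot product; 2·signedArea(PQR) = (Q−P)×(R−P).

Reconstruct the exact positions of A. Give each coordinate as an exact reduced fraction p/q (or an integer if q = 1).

A = (4, 17/3)

1. A_x = 4  [AC · BD = -256/3 ∩ 2·signedArea(ABD) = 16]
2. A_y = 17/3  [AC · BD = -256/3 ∩ 2·signedArea(ABD) = 16]
   → A = (4, 17/3)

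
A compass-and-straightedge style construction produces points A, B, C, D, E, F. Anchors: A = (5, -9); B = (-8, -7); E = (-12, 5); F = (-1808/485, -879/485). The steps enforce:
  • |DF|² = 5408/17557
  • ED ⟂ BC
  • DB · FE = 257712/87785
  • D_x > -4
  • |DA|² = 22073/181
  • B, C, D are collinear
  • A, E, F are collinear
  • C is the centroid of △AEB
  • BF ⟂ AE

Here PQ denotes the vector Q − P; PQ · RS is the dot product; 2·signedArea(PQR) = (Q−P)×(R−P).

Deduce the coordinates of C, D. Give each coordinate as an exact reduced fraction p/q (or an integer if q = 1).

1. C_x = -5  [C is the centroid of △AEB]
2. C_y = -11/3  [C is the centroid of △AEB]
   → C = (-5, -11/3)
3. D_x = -692/181  [B, C, D are collinear ∩ ED ⟂ BC]
4. D_y = -427/181  [B, C, D are collinear ∩ ED ⟂ BC]
   → D = (-692/181, -427/181)

C = (-5, -11/3)
D = (-692/181, -427/181)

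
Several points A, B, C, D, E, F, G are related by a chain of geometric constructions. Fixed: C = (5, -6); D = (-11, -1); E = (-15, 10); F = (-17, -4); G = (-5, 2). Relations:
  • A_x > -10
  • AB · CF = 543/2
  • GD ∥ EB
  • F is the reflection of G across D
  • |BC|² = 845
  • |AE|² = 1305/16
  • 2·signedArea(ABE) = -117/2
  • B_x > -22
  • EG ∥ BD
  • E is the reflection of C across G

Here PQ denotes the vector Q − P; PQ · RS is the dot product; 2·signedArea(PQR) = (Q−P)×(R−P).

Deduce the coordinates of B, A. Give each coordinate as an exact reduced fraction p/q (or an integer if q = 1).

1. B_x = -21  [EG ∥ BD ∩ GD ∥ EB]
2. B_y = 7  [EG ∥ BD ∩ GD ∥ EB]
   → B = (-21, 7)
3. A_x = -9  [2·signedArea(ABE) = -117/2 ∩ AB · CF = 543/2]
4. A_y = 13/4  [2·signedArea(ABE) = -117/2 ∩ AB · CF = 543/2]
   → A = (-9, 13/4)

A = (-9, 13/4)
B = (-21, 7)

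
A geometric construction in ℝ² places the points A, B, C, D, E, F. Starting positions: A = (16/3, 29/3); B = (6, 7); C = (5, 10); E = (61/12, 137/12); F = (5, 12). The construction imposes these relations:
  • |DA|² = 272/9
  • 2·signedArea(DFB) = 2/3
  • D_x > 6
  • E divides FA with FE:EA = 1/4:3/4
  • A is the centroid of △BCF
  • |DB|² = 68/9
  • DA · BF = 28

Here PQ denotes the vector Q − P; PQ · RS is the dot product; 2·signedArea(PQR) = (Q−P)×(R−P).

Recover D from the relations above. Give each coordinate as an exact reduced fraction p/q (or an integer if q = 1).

1. D_x = 20/3  [2·signedArea(DFB) = 2/3 ∩ DA · BF = 28]
2. D_y = 13/3  [2·signedArea(DFB) = 2/3 ∩ DA · BF = 28]
   → D = (20/3, 13/3)

D = (20/3, 13/3)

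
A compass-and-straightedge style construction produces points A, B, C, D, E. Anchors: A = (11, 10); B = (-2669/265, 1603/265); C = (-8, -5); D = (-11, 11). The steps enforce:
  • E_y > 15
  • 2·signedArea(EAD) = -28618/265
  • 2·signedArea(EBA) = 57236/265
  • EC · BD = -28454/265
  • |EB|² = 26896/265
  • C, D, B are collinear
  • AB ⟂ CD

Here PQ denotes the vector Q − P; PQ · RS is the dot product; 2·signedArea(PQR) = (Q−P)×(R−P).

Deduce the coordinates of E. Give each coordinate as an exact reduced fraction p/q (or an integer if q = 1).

E = (-3161/265, 4227/265)

1. E_x = -3161/265  [2·signedArea(EAD) = -28618/265 ∩ 2·signedArea(EBA) = 57236/265]
2. E_y = 4227/265  [2·signedArea(EAD) = -28618/265 ∩ 2·signedArea(EBA) = 57236/265]
   → E = (-3161/265, 4227/265)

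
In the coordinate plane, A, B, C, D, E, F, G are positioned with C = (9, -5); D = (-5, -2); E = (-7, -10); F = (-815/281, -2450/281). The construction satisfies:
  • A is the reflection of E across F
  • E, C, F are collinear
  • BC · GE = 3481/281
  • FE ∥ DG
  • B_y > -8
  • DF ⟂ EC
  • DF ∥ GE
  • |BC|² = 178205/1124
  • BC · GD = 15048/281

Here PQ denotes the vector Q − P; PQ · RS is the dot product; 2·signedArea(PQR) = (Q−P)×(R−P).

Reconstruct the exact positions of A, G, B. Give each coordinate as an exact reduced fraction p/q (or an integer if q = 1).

A = (337/281, -2090/281)
B = (-1925/562, -1978/281)
G = (-2557/281, -922/281)

1. A_x = 337/281  [A is the reflection of E across F]
2. A_y = -2090/281  [A is the reflection of E across F]
   → A = (337/281, -2090/281)
3. G_x = -2557/281  [DF ∥ GE ∩ FE ∥ DG]
4. G_y = -922/281  [DF ∥ GE ∩ FE ∥ DG]
   → G = (-2557/281, -922/281)
5. B_x = -1925/562  [BC · GE = 3481/281 ∩ BC · GD = 15048/281]
6. B_y = -1978/281  [BC · GE = 3481/281 ∩ BC · GD = 15048/281]
   → B = (-1925/562, -1978/281)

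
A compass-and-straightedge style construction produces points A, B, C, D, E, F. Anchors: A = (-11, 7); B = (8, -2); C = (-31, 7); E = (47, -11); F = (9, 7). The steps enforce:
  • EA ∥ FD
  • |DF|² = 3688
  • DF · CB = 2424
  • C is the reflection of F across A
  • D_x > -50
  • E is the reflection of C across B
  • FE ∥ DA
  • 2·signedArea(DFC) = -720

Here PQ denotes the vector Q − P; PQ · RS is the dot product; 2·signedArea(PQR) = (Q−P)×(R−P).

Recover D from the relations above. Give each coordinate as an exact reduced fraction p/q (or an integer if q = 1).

1. D_x = -49  [FE ∥ DA ∩ EA ∥ FD]
2. D_y = 25  [FE ∥ DA ∩ EA ∥ FD]
   → D = (-49, 25)

D = (-49, 25)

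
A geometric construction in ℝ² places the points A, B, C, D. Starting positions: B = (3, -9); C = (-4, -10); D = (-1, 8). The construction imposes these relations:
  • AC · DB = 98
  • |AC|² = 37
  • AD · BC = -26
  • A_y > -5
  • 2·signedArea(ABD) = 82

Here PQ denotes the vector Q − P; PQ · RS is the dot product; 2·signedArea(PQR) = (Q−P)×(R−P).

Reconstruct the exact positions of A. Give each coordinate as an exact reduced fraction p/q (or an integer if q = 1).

1. A_x = -3  [2·signedArea(ABD) = 82 ∩ AC · DB = 98]
2. A_y = -4  [2·signedArea(ABD) = 82 ∩ AC · DB = 98]
   → A = (-3, -4)

A = (-3, -4)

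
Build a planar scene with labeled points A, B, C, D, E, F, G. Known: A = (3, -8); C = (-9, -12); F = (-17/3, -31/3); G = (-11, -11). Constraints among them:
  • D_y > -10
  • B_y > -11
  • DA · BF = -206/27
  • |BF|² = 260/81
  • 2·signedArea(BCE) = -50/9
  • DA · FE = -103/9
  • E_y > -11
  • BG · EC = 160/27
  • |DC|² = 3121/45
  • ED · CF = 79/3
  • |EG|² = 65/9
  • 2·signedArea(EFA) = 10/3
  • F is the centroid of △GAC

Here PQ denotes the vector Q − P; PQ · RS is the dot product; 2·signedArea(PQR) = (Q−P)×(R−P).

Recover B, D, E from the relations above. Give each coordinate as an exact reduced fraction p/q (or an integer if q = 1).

1. E_x = -25/3  [line -7/3·x + 26/3·y + 73 = 0 ∩ |EG|² = 65/9]
2. E_y = -32/3  [line -7/3·x + 26/3·y + 73 = 0 ∩ |EG|² = 65/9]
   → E = (-25/3, -32/3)
3. B_x = -35/9  [BG · EC = 160/27 ∩ 2·signedArea(BCE) = -50/9]
4. B_y = -91/9  [BG · EC = 160/27 ∩ 2·signedArea(BCE) = -50/9]
   → B = (-35/9, -91/9)
5. D_x = -17/15  [DA · BF = -206/27 ∩ ED · CF = 79/3]
6. D_y = -139/15  [DA · BF = -206/27 ∩ ED · CF = 79/3]
   → D = (-17/15, -139/15)

B = (-35/9, -91/9)
D = (-17/15, -139/15)
E = (-25/3, -32/3)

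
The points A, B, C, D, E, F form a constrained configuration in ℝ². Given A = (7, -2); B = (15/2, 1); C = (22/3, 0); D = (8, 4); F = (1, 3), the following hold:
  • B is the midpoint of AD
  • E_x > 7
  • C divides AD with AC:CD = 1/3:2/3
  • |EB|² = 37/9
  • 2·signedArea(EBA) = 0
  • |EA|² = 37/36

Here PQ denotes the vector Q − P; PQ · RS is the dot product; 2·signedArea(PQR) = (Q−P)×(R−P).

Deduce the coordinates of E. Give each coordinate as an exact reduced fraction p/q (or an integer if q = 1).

1. E_x = 43/6  [line 3·x + -1/2·y + -22 = 0 ∩ |EA|² = 37/36]
2. E_y = -1  [line 3·x + -1/2·y + -22 = 0 ∩ |EA|² = 37/36]
   → E = (43/6, -1)

E = (43/6, -1)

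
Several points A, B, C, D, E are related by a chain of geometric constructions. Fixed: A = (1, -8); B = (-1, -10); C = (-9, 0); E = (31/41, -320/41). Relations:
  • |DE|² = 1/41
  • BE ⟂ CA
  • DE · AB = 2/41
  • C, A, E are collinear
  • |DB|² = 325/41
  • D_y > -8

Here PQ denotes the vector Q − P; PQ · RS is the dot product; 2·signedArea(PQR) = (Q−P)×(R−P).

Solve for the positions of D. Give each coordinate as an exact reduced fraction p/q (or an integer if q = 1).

1. D_x = 36/41  [line 2·x + 2·y + 576/41 = 0 ∩ |DB|² = 325/41]
2. D_y = -324/41  [line 2·x + 2·y + 576/41 = 0 ∩ |DB|² = 325/41]
   → D = (36/41, -324/41)

D = (36/41, -324/41)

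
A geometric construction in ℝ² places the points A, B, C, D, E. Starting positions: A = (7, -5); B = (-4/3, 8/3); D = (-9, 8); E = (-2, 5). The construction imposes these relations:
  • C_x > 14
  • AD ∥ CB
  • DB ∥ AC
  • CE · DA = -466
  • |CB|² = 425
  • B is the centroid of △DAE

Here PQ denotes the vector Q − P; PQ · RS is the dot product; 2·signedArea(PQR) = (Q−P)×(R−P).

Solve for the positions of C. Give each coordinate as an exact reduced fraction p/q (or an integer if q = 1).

1. C_x = 44/3  [AD ∥ CB ∩ DB ∥ AC]
2. C_y = -31/3  [AD ∥ CB ∩ DB ∥ AC]
   → C = (44/3, -31/3)

C = (44/3, -31/3)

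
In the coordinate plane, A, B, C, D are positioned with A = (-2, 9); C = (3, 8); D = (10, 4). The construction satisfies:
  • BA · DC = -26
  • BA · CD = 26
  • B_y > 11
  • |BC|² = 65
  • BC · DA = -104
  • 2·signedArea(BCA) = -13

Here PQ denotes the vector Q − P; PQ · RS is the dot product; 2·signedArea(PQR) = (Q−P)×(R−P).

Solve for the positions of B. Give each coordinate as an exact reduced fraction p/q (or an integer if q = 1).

B = (-4, 12)

1. B_x = -4  [BA · DC = -26 ∩ 2·signedArea(BCA) = -13]
2. B_y = 12  [BA · DC = -26 ∩ 2·signedArea(BCA) = -13]
   → B = (-4, 12)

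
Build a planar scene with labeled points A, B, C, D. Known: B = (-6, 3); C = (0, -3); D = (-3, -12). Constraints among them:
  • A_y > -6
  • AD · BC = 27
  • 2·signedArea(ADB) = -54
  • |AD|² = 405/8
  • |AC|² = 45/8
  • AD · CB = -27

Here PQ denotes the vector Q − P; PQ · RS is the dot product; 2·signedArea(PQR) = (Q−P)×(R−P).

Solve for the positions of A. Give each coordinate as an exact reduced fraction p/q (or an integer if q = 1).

A = (-3/4, -21/4)

1. A_x = -3/4  [AD · CB = -27 ∩ 2·signedArea(ADB) = -54]
2. A_y = -21/4  [AD · CB = -27 ∩ 2·signedArea(ADB) = -54]
   → A = (-3/4, -21/4)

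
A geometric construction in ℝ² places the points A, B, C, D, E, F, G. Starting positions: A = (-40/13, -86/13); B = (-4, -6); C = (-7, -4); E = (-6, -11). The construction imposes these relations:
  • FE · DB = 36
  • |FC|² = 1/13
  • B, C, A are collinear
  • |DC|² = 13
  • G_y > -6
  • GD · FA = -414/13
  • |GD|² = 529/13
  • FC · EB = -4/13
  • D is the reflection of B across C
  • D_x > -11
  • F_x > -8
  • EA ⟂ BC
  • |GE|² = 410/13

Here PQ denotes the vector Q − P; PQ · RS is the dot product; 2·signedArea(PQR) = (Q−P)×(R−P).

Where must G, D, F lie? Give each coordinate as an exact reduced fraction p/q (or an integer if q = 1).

1. D_x = -10  [D is the reflection of B across C]
2. D_y = -2  [D is the reflection of B across C]
   → D = (-10, -2)
3. F_x = -94/13  [FC · EB = -4/13 ∩ FE · DB = 36]
4. F_y = -50/13  [FC · EB = -4/13 ∩ FE · DB = 36]
   → F = (-94/13, -50/13)
5. G_x = -61/13  [line -54/13·x + 36/13·y + -54/13 = 0 ∩ |GE|² = 410/13]
6. G_y = -72/13  [line -54/13·x + 36/13·y + -54/13 = 0 ∩ |GE|² = 410/13]
   → G = (-61/13, -72/13)

D = (-10, -2)
F = (-94/13, -50/13)
G = (-61/13, -72/13)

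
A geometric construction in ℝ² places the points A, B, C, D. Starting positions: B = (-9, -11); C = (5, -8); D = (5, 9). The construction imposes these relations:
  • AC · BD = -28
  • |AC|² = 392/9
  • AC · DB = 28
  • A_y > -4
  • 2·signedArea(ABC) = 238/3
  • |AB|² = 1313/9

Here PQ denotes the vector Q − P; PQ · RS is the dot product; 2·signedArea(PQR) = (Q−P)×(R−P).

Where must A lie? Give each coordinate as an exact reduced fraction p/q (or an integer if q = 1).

1. A_x = 1/3  [2·signedArea(ABC) = 238/3 ∩ AC · DB = 28]
2. A_y = -10/3  [2·signedArea(ABC) = 238/3 ∩ AC · DB = 28]
   → A = (1/3, -10/3)

A = (1/3, -10/3)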